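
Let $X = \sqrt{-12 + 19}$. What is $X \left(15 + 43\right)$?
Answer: $58 \sqrt{7} \approx 153.45$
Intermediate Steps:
$X = \sqrt{7} \approx 2.6458$
$X \left(15 + 43\right) = \sqrt{7} \left(15 + 43\right) = \sqrt{7} \cdot 58 = 58 \sqrt{7}$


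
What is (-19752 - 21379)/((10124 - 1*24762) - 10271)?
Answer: 41131/24909 ≈ 1.6513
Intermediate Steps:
(-19752 - 21379)/((10124 - 1*24762) - 10271) = -41131/((10124 - 24762) - 10271) = -41131/(-14638 - 10271) = -41131/(-24909) = -41131*(-1/24909) = 41131/24909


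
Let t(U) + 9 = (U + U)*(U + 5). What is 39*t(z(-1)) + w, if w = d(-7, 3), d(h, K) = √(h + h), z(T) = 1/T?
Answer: -663 + I*√14 ≈ -663.0 + 3.7417*I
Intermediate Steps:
d(h, K) = √2*√h (d(h, K) = √(2*h) = √2*√h)
w = I*√14 (w = √2*√(-7) = √2*(I*√7) = I*√14 ≈ 3.7417*I)
t(U) = -9 + 2*U*(5 + U) (t(U) = -9 + (U + U)*(U + 5) = -9 + (2*U)*(5 + U) = -9 + 2*U*(5 + U))
39*t(z(-1)) + w = 39*(-9 + 2*(1/(-1))² + 10/(-1)) + I*√14 = 39*(-9 + 2*(-1)² + 10*(-1)) + I*√14 = 39*(-9 + 2*1 - 10) + I*√14 = 39*(-9 + 2 - 10) + I*√14 = 39*(-17) + I*√14 = -663 + I*√14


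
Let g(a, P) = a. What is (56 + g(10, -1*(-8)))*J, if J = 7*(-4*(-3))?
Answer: 5544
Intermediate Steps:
J = 84 (J = 7*12 = 84)
(56 + g(10, -1*(-8)))*J = (56 + 10)*84 = 66*84 = 5544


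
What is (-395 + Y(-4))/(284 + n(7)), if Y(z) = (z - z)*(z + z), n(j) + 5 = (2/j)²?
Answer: -3871/2735 ≈ -1.4154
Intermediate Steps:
n(j) = -5 + 4/j² (n(j) = -5 + (2/j)² = -5 + 4/j²)
Y(z) = 0 (Y(z) = 0*(2*z) = 0)
(-395 + Y(-4))/(284 + n(7)) = (-395 + 0)/(284 + (-5 + 4/7²)) = -395/(284 + (-5 + 4*(1/49))) = -395/(284 + (-5 + 4/49)) = -395/(284 - 241/49) = -395/13675/49 = -395*49/13675 = -3871/2735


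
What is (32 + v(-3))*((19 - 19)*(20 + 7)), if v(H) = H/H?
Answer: 0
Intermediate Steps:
v(H) = 1
(32 + v(-3))*((19 - 19)*(20 + 7)) = (32 + 1)*((19 - 19)*(20 + 7)) = 33*(0*27) = 33*0 = 0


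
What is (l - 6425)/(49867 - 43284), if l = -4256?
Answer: -10681/6583 ≈ -1.6225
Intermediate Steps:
(l - 6425)/(49867 - 43284) = (-4256 - 6425)/(49867 - 43284) = -10681/6583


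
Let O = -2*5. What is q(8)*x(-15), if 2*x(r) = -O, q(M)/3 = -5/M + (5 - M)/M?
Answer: -15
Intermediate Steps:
O = -10
q(M) = -15/M + 3*(5 - M)/M (q(M) = 3*(-5/M + (5 - M)/M) = -15/M + 3*(5 - M)/M)
x(r) = 5 (x(r) = (-1*(-10))/2 = (½)*10 = 5)
q(8)*x(-15) = -3*5 = -15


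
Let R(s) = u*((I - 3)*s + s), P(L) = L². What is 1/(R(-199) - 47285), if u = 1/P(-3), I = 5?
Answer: -3/142054 ≈ -2.1119e-5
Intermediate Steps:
u = ⅑ (u = 1/((-3)²) = 1/9 = ⅑ ≈ 0.11111)
R(s) = s/3 (R(s) = ((5 - 3)*s + s)/9 = (2*s + s)/9 = (3*s)/9 = s/3)
1/(R(-199) - 47285) = 1/((⅓)*(-199) - 47285) = 1/(-199/3 - 47285) = 1/(-142054/3) = -3/142054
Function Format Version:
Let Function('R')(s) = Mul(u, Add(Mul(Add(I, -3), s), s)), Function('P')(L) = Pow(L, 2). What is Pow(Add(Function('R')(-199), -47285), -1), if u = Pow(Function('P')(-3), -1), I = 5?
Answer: Rational(-3, 142054) ≈ -2.1119e-5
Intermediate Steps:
u = Rational(1, 9) (u = Pow(Pow(-3, 2), -1) = Pow(9, -1) = Rational(1, 9) ≈ 0.11111)
Function('R')(s) = Mul(Rational(1, 3), s) (Function('R')(s) = Mul(Rational(1, 9), Add(Mul(Add(5, -3), s), s)) = Mul(Rational(1, 9), Add(Mul(2, s), s)) = Mul(Rational(1, 9), Mul(3, s)) = Mul(Rational(1, 3), s))
Pow(Add(Function('R')(-199), -47285), -1) = Pow(Add(Mul(Rational(1, 3), -199), -47285), -1) = Pow(Add(Rational(-199, 3), -47285), -1) = Pow(Rational(-142054, 3), -1) = Rational(-3, 142054)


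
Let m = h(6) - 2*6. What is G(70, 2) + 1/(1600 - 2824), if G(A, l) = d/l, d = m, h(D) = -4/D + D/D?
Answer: -7141/1224 ≈ -5.8342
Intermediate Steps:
h(D) = 1 - 4/D (h(D) = -4/D + 1 = 1 - 4/D)
m = -35/3 (m = (-4 + 6)/6 - 2*6 = (⅙)*2 - 1*12 = ⅓ - 12 = -35/3 ≈ -11.667)
d = -35/3 ≈ -11.667
G(A, l) = -35/(3*l)
G(70, 2) + 1/(1600 - 2824) = -35/3/2 + 1/(1600 - 2824) = -35/3*½ + 1/(-1224) = -35/6 - 1/1224 = -7141/1224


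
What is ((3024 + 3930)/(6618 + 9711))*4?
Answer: 9272/5443 ≈ 1.7035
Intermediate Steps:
((3024 + 3930)/(6618 + 9711))*4 = (6954/16329)*4 = (6954*(1/16329))*4 = (2318/5443)*4 = 9272/5443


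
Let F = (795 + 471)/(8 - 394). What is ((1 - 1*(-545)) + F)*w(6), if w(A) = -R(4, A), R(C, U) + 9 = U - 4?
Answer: 733215/193 ≈ 3799.0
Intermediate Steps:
R(C, U) = -13 + U (R(C, U) = -9 + (U - 4) = -9 + (-4 + U) = -13 + U)
w(A) = 13 - A (w(A) = -(-13 + A) = 13 - A)
F = -633/193 (F = 1266/(-386) = 1266*(-1/386) = -633/193 ≈ -3.2798)
((1 - 1*(-545)) + F)*w(6) = ((1 - 1*(-545)) - 633/193)*(13 - 1*6) = ((1 + 545) - 633/193)*(13 - 6) = (546 - 633/193)*7 = (104745/193)*7 = 733215/193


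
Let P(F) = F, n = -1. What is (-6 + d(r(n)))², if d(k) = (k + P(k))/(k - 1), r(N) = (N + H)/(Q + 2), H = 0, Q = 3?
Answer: 289/9 ≈ 32.111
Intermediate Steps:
r(N) = N/5 (r(N) = (N + 0)/(3 + 2) = N/5)
d(k) = 2*k/(-1 + k) (d(k) = (k + k)/(k - 1) = (2*k)/(-1 + k) = 2*k/(-1 + k))
(-6 + d(r(n)))² = (-6 + 2*((⅕)*(-1))/(-1 + (⅕)*(-1)))² = (-6 + 2*(-⅕)/(-1 - ⅕))² = (-6 + 2*(-⅕)/(-6/5))² = (-6 + 2*(-⅕)*(-⅚))² = (-6 + ⅓)² = (-17/3)² = 289/9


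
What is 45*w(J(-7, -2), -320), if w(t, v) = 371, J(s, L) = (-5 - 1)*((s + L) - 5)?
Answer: 16695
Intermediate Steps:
J(s, L) = 30 - 6*L - 6*s (J(s, L) = -6*((L + s) - 5) = -6*(-5 + L + s) = 30 - 6*L - 6*s)
45*w(J(-7, -2), -320) = 45*371 = 16695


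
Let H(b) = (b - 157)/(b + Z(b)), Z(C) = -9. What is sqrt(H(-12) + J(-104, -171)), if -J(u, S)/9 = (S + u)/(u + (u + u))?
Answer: sqrt(137046)/1092 ≈ 0.33901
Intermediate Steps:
J(u, S) = -3*(S + u)/u (J(u, S) = -9*(S + u)/(u + (u + u)) = -9*(S + u)/(u + 2*u) = -9*(S + u)/(3*u) = -9*(S + u)*1/(3*u) = -3*(S + u)/u)
H(b) = (-157 + b)/(-9 + b) (H(b) = (b - 157)/(b - 9) = (-157 + b)/(-9 + b))
sqrt(H(-12) + J(-104, -171)) = sqrt((-157 - 12)/(-9 - 12) + (-3 - 3*(-171)/(-104))) = sqrt(-169/(-21) + (-3 - 3*(-171)*(-1/104))) = sqrt(-1/21*(-169) + (-3 - 513/104)) = sqrt(169/21 - 825/104) = sqrt(251/2184) = sqrt(137046)/1092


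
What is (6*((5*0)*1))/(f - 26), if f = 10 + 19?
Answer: 0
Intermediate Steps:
f = 29
(6*((5*0)*1))/(f - 26) = (6*((5*0)*1))/(29 - 26) = (6*(0*1))/3 = (6*0)*(1/3) = 0*(1/3) = 0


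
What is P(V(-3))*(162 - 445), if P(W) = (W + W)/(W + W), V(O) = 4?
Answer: -283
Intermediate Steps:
P(W) = 1 (P(W) = (2*W)/((2*W)) = (2*W)*(1/(2*W)) = 1)
P(V(-3))*(162 - 445) = 1*(162 - 445) = 1*(-283) = -283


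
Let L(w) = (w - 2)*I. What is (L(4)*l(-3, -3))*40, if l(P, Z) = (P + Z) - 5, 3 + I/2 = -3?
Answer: 10560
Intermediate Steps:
I = -12 (I = -6 + 2*(-3) = -6 - 6 = -12)
L(w) = 24 - 12*w (L(w) = (w - 2)*(-12) = (-2 + w)*(-12) = 24 - 12*w)
l(P, Z) = -5 + P + Z
(L(4)*l(-3, -3))*40 = ((24 - 12*4)*(-5 - 3 - 3))*40 = ((24 - 48)*(-11))*40 = -24*(-11)*40 = 264*40 = 10560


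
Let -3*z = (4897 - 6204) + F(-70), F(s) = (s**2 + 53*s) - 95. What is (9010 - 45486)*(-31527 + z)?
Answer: 3442203644/3 ≈ 1.1474e+9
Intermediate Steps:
F(s) = -95 + s**2 + 53*s
z = 212/3 (z = -((4897 - 6204) + (-95 + (-70)**2 + 53*(-70)))/3 = -(-1307 + (-95 + 4900 - 3710))/3 = -(-1307 + 1095)/3 = -1/3*(-212) = 212/3 ≈ 70.667)
(9010 - 45486)*(-31527 + z) = (9010 - 45486)*(-31527 + 212/3) = -36476*(-94369/3) = 3442203644/3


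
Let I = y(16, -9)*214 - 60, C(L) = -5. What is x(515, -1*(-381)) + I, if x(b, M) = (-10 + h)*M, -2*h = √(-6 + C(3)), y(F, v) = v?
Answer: -5796 - 381*I*√11/2 ≈ -5796.0 - 631.82*I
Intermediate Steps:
h = -I*√11/2 (h = -√(-6 - 5)/2 = -I*√11/2 ≈ -1.6583*I)
x(b, M) = M*(-10 - I*√11/2) (x(b, M) = (-10 - I*√11/2)*M = M*(-10 - I*√11/2))
I = -1986 (I = -9*214 - 60 = -1926 - 60 = -1986)
x(515, -1*(-381)) + I = -(-1*(-381))*(20 + I*√11)/2 - 1986 = -½*381*(20 + I*√11) - 1986 = (-3810 - 381*I*√11/2) - 1986 = -5796 - 381*I*√11/2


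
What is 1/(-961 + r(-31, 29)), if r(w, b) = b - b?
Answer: -1/961 ≈ -0.0010406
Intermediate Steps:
r(w, b) = 0
1/(-961 + r(-31, 29)) = 1/(-961 + 0) = 1/(-961) = -1/961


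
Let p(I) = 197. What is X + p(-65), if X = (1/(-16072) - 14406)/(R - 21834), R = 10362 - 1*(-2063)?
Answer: 30022158489/151221448 ≈ 198.53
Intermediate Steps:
R = 12425 (R = 10362 + 2063 = 12425)
X = 231533233/151221448 (X = (1/(-16072) - 14406)/(12425 - 21834) = (-1/16072 - 14406)/(-9409) = -231533233/16072*(-1/9409) = 231533233/151221448 ≈ 1.5311)
X + p(-65) = 231533233/151221448 + 197 = 30022158489/151221448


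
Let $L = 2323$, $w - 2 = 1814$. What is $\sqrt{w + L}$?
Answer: $\sqrt{4139} \approx 64.335$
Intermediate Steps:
$w = 1816$ ($w = 2 + 1814 = 1816$)
$\sqrt{w + L} = \sqrt{1816 + 2323} = \sqrt{4139}$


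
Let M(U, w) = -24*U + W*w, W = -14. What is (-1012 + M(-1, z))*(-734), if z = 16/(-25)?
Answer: 17965384/25 ≈ 7.1862e+5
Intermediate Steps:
z = -16/25 (z = 16*(-1/25) = -16/25 ≈ -0.64000)
M(U, w) = -24*U - 14*w
(-1012 + M(-1, z))*(-734) = (-1012 + (-24*(-1) - 14*(-16/25)))*(-734) = (-1012 + (24 + 224/25))*(-734) = (-1012 + 824/25)*(-734) = -24476/25*(-734) = 17965384/25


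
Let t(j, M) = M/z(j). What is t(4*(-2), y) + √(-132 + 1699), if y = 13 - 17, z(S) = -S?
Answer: -½ + √1567 ≈ 39.085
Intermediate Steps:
y = -4
t(j, M) = -M/j (t(j, M) = M/((-j)) = M*(-1/j) = -M/j)
t(4*(-2), y) + √(-132 + 1699) = -1*(-4)/4*(-2) + √(-132 + 1699) = -1*(-4)/(-8) + √1567 = -1*(-4)*(-⅛) + √1567 = -½ + √1567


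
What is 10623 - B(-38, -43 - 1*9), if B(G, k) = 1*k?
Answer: 10675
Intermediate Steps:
B(G, k) = k
10623 - B(-38, -43 - 1*9) = 10623 - (-43 - 1*9) = 10623 - (-43 - 9) = 10623 - 1*(-52) = 10623 + 52 = 10675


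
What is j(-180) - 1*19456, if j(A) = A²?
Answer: 12944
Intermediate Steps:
j(-180) - 1*19456 = (-180)² - 1*19456 = 32400 - 19456 = 12944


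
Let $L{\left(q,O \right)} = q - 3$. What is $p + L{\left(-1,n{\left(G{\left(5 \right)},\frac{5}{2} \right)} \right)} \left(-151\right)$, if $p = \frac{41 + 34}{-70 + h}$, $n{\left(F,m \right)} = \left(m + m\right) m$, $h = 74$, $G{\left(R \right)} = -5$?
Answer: $\frac{2491}{4} \approx 622.75$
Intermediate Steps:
$n{\left(F,m \right)} = 2 m^{2}$ ($n{\left(F,m \right)} = 2 m m = 2 m^{2}$)
$L{\left(q,O \right)} = -3 + q$
$p = \frac{75}{4}$ ($p = \frac{41 + 34}{-70 + 74} = \frac{75}{4} \approx 18.75$)
$p + L{\left(-1,n{\left(G{\left(5 \right)},\frac{5}{2} \right)} \right)} \left(-151\right) = \frac{75}{4} + \left(-3 - 1\right) \left(-151\right) = \frac{75}{4} - -604 = \frac{75}{4} + 604 = \frac{2491}{4}$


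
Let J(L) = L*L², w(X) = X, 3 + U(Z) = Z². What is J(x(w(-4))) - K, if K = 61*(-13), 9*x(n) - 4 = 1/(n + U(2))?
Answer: 15609950/19683 ≈ 793.07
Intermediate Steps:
U(Z) = -3 + Z²
x(n) = 4/9 + 1/(9*(1 + n)) (x(n) = 4/9 + 1/(9*(n + (-3 + 2²))) = 4/9 + 1/(9*(n + (-3 + 4))) = 4/9 + 1/(9*(n + 1)) = 4/9 + 1/(9*(1 + n)))
J(L) = L³
K = -793
J(x(w(-4))) - K = ((5 + 4*(-4))/(9*(1 - 4)))³ - 1*(-793) = ((⅑)*(5 - 16)/(-3))³ + 793 = ((⅑)*(-⅓)*(-11))³ + 793 = (11/27)³ + 793 = 1331/19683 + 793 = 15609950/19683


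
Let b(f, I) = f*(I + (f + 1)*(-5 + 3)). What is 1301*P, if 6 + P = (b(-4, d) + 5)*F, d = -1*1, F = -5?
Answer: 89769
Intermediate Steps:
d = -1
b(f, I) = f*(-2 + I - 2*f) (b(f, I) = f*(I + (1 + f)*(-2)) = f*(I + (-2 - 2*f)) = f*(-2 + I - 2*f))
P = 69 (P = -6 + (-4*(-2 - 1 - 2*(-4)) + 5)*(-5) = -6 + (-4*(-2 - 1 + 8) + 5)*(-5) = -6 + (-4*5 + 5)*(-5) = -6 + (-20 + 5)*(-5) = -6 - 15*(-5) = -6 + 75 = 69)
1301*P = 1301*69 = 89769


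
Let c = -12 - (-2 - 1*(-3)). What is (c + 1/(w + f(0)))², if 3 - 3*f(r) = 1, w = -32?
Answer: 1500625/8836 ≈ 169.83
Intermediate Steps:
f(r) = ⅔ (f(r) = 1 - ⅓*1 = 1 - ⅓ = ⅔)
c = -13 (c = -12 - (-2 + 3) = -12 - 1*1 = -12 - 1 = -13)
(c + 1/(w + f(0)))² = (-13 + 1/(-32 + ⅔))² = (-13 + 1/(-94/3))² = (-13 - 3/94)² = (-1225/94)² = 1500625/8836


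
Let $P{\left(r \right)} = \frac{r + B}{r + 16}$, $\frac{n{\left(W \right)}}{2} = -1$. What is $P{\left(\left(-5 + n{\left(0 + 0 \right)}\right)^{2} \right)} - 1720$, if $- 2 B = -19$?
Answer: $- \frac{17191}{10} \approx -1719.1$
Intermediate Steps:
$B = \frac{19}{2}$ ($B = \left(- \frac{1}{2}\right) \left(-19\right) = \frac{19}{2} \approx 9.5$)
$n{\left(W \right)} = -2$ ($n{\left(W \right)} = 2 \left(-1\right) = -2$)
$P{\left(r \right)} = \frac{\frac{19}{2} + r}{16 + r}$ ($P{\left(r \right)} = \frac{r + \frac{19}{2}}{r + 16} = \frac{\frac{19}{2} + r}{16 + r}$)
$P{\left(\left(-5 + n{\left(0 + 0 \right)}\right)^{2} \right)} - 1720 = \frac{\frac{19}{2} + \left(-5 - 2\right)^{2}}{16 + \left(-5 - 2\right)^{2}} - 1720 = \frac{\frac{19}{2} + \left(-7\right)^{2}}{16 + \left(-7\right)^{2}} - 1720 = \frac{\frac{19}{2} + 49}{16 + 49} - 1720 = \frac{1}{65} \cdot \frac{117}{2} - 1720 = \frac{9}{10} - 1720 = - \frac{17191}{10}$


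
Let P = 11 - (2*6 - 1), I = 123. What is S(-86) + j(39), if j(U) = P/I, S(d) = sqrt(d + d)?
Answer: 2*I*sqrt(43) ≈ 13.115*I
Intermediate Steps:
S(d) = sqrt(2)*sqrt(d) (S(d) = sqrt(2*d) = sqrt(2)*sqrt(d))
P = 0 (P = 11 - (12 - 1) = 11 - 1*11 = 11 - 11 = 0)
j(U) = 0 (j(U) = 0/123 = 0*(1/123) = 0)
S(-86) + j(39) = sqrt(2)*sqrt(-86) + 0 = sqrt(2)*(I*sqrt(86)) + 0 = 2*I*sqrt(43) + 0 = 2*I*sqrt(43)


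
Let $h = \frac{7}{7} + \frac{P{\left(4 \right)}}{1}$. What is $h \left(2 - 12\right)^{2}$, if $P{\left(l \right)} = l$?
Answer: $500$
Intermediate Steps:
$h = 5$ ($h = \frac{7}{7} + \frac{4}{1} = 7 \cdot \frac{1}{7} + 4 \cdot 1 = 1 + 4 = 5$)
$h \left(2 - 12\right)^{2} = 5 \left(2 - 12\right)^{2} = 5 \left(-10\right)^{2} = 5 \cdot 100 = 500$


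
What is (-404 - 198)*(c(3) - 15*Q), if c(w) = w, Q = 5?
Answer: 43344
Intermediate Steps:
(-404 - 198)*(c(3) - 15*Q) = (-404 - 198)*(3 - 15*5) = -602*(3 - 75) = -602*(-72) = 43344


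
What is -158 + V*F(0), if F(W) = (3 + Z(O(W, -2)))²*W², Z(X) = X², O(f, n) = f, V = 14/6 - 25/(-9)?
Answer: -158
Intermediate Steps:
V = 46/9 (V = 14*(⅙) - 25*(-⅑) = 7/3 + 25/9 = 46/9 ≈ 5.1111)
F(W) = W²*(3 + W²)² (F(W) = (3 + W²)²*W² = W²*(3 + W²)²)
-158 + V*F(0) = -158 + 46*(0²*(3 + 0²)²)/9 = -158 + 46*(0*(3 + 0)²)/9 = -158 + 46*(0*3²)/9 = -158 + 46*(0*9)/9 = -158 + (46/9)*0 = -158 + 0 = -158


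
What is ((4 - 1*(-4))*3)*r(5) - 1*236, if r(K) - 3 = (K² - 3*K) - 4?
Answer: -20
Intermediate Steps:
r(K) = -1 + K² - 3*K (r(K) = 3 + ((K² - 3*K) - 4) = 3 + (-4 + K² - 3*K) = -1 + K² - 3*K)
((4 - 1*(-4))*3)*r(5) - 1*236 = ((4 - 1*(-4))*3)*(-1 + 5² - 3*5) - 1*236 = ((4 + 4)*3)*(-1 + 25 - 15) - 236 = (8*3)*9 - 236 = 24*9 - 236 = 216 - 236 = -20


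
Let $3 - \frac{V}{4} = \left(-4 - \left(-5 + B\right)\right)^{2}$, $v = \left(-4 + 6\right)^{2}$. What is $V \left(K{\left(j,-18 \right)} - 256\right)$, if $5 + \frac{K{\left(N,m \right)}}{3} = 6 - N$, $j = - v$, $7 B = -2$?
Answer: $- \frac{63624}{49} \approx -1298.4$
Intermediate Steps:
$B = - \frac{2}{7}$ ($B = \frac{1}{7} \left(-2\right) = - \frac{2}{7} \approx -0.28571$)
$v = 4$ ($v = 2^{2} = 4$)
$j = -4$ ($j = \left(-1\right) 4 = -4$)
$K{\left(N,m \right)} = 3 - 3 N$ ($K{\left(N,m \right)} = -15 + 3 \left(6 - N\right) = -15 - \left(-18 + 3 N\right) = 3 - 3 N$)
$V = \frac{264}{49}$ ($V = 12 - 4 \left(-4 + \left(5 - - \frac{2}{7}\right)\right)^{2} = 12 - 4 \left(-4 + \left(5 + \frac{2}{7}\right)\right)^{2} = 12 - 4 \left(-4 + \frac{37}{7}\right)^{2} = 12 - 4 \left(\frac{9}{7}\right)^{2} = 12 - \frac{324}{49} = \frac{264}{49} \approx 5.3878$)
$V \left(K{\left(j,-18 \right)} - 256\right) = \frac{264 \left(\left(3 - -12\right) - 256\right)}{49} = \frac{264 \left(\left(3 + 12\right) - 256\right)}{49} = \frac{264 \left(15 - 256\right)}{49} = \frac{264}{49} \left(-241\right) = - \frac{63624}{49}$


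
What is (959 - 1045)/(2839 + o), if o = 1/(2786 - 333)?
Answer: -105479/3482034 ≈ -0.030292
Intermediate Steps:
o = 1/2453 ≈ 0.00040766
(959 - 1045)/(2839 + o) = (959 - 1045)/(2839 + 1/2453) = -86/6964068/2453 = -86*2453/6964068 = -105479/3482034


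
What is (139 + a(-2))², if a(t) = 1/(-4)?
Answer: 308025/16 ≈ 19252.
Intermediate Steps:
a(t) = -¼
(139 + a(-2))² = (139 - ¼)² = (555/4)² = 308025/16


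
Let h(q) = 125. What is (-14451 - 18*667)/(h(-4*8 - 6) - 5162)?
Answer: 8819/1679 ≈ 5.2525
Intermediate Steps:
(-14451 - 18*667)/(h(-4*8 - 6) - 5162) = (-14451 - 18*667)/(125 - 5162) = (-14451 - 12006)/(-5037) = -26457*(-1/5037) = 8819/1679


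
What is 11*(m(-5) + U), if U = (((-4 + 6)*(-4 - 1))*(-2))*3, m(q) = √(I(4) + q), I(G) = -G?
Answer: 660 + 33*I ≈ 660.0 + 33.0*I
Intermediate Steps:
m(q) = √(-4 + q) (m(q) = √(-1*4 + q) = √(-4 + q))
U = 60 (U = ((2*(-5))*(-2))*3 = -10*(-2)*3 = 20*3 = 60)
11*(m(-5) + U) = 11*(√(-4 - 5) + 60) = 11*(√(-9) + 60) = 11*(3*I + 60) = 11*(60 + 3*I) = 660 + 33*I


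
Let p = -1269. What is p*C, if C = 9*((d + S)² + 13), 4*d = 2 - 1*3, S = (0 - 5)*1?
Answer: -7412229/16 ≈ -4.6326e+5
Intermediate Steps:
S = -5 (S = -5*1 = -5)
d = -¼ (d = (2 - 1*3)/4 = (2 - 3)/4 = (¼)*(-1) = -¼ ≈ -0.25000)
C = 5841/16 (C = 9*((-¼ - 5)² + 13) = 9*((-21/4)² + 13) = 9*(441/16 + 13) = 9*(649/16) = 5841/16 ≈ 365.06)
p*C = -1269*5841/16 = -7412229/16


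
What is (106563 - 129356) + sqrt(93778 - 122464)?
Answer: -22793 + I*sqrt(28686) ≈ -22793.0 + 169.37*I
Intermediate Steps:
(106563 - 129356) + sqrt(93778 - 122464) = -22793 + sqrt(-28686) = -22793 + I*sqrt(28686)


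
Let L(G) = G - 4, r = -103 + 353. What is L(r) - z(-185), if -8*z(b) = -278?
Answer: 845/4 ≈ 211.25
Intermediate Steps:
z(b) = 139/4 (z(b) = -⅛*(-278) = 139/4)
r = 250
L(G) = -4 + G
L(r) - z(-185) = (-4 + 250) - 1*139/4 = 246 - 139/4 = 845/4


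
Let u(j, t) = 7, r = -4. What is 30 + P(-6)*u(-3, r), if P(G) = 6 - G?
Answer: 114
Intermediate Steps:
30 + P(-6)*u(-3, r) = 30 + (6 - 1*(-6))*7 = 30 + (6 + 6)*7 = 30 + 12*7 = 30 + 84 = 114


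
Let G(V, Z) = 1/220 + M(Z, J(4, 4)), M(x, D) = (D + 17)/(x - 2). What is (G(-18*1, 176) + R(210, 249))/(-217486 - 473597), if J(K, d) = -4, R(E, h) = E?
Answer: -129707/426688020 ≈ -0.00030399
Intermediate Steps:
M(x, D) = (17 + D)/(-2 + x)
G(V, Z) = 1/220 + 13/(-2 + Z) (G(V, Z) = 1/220 + (17 - 4)/(-2 + Z) = 1/220 + 13/(-2 + Z))
(G(-18*1, 176) + R(210, 249))/(-217486 - 473597) = ((2858 + 176)/(220*(-2 + 176)) + 210)/(-217486 - 473597) = ((1/220)*3034/174 + 210)/(-691083) = ((1/220)*(1/174)*3034 + 210)*(-1/691083) = (1517/19140 + 210)*(-1/691083) = (4020917/19140)*(-1/691083) = -129707/426688020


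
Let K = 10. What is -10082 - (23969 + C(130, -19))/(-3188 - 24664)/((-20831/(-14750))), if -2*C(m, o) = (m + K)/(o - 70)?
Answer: -260283692280163/25818233034 ≈ -10081.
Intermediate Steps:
C(m, o) = -(10 + m)/(2*(-70 + o)) (C(m, o) = -(m + 10)/(2*(o - 70)) = -(10 + m)/(2*(-70 + o)))
-10082 - (23969 + C(130, -19))/(-3188 - 24664)/((-20831/(-14750))) = -10082 - (23969 + (-10 - 1*130)/(2*(-70 - 19)))/(-3188 - 24664)/((-20831/(-14750))) = -10082 - (23969 + (½)*(-10 - 130)/(-89))/(-27852)/((-20831*(-1/14750))) = -10082 - (23969 + (½)*(-1/89)*(-140))*(-1/27852)/20831/14750 = -10082 - (23969 + 70/89)*(-1/27852)*14750/20831 = -10082 - (2133311/89)*(-1/27852)*14750/20831 = -10082 - (-2133311)*14750/(2478828*20831) = -10082 - 1*(-15733168625/25818233034) = -10082 + 15733168625/25818233034 = -260283692280163/25818233034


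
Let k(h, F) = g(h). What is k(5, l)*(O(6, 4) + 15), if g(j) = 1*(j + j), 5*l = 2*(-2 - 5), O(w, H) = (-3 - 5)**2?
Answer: 790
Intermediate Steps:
O(w, H) = 64 (O(w, H) = (-8)**2 = 64)
l = -14/5 (l = (2*(-2 - 5))/5 = (2*(-7))/5 = (1/5)*(-14) = -14/5 ≈ -2.8000)
g(j) = 2*j (g(j) = 1*(2*j) = 2*j)
k(h, F) = 2*h
k(5, l)*(O(6, 4) + 15) = (2*5)*(64 + 15) = 10*79 = 790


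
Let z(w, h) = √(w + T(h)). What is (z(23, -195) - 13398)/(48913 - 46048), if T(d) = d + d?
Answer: -4466/955 + I*√367/2865 ≈ -4.6764 + 0.0066867*I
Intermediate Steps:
T(d) = 2*d
z(w, h) = √(w + 2*h)
(z(23, -195) - 13398)/(48913 - 46048) = (√(23 + 2*(-195)) - 13398)/(48913 - 46048) = (√(23 - 390) - 13398)/2865 = (√(-367) - 13398)*(1/2865) = (I*√367 - 13398)*(1/2865) = (-13398 + I*√367)*(1/2865) = -4466/955 + I*√367/2865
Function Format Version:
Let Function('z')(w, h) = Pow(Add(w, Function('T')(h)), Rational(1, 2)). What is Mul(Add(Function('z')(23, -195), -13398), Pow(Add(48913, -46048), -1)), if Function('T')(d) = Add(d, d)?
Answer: Add(Rational(-4466, 955), Mul(Rational(1, 2865), I, Pow(367, Rational(1, 2)))) ≈ Add(-4.6764, Mul(0.0066867, I))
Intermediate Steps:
Function('T')(d) = Mul(2, d)
Function('z')(w, h) = Pow(Add(w, Mul(2, h)), Rational(1, 2))
Mul(Add(Function('z')(23, -195), -13398), Pow(Add(48913, -46048), -1)) = Mul(Add(Pow(Add(23, Mul(2, -195)), Rational(1, 2)), -13398), Pow(Add(48913, -46048), -1)) = Mul(Add(Pow(Add(23, -390), Rational(1, 2)), -13398), Pow(2865, -1)) = Mul(Add(Pow(-367, Rational(1, 2)), -13398), Rational(1, 2865)) = Mul(Add(Mul(I, Pow(367, Rational(1, 2))), -13398), Rational(1, 2865)) = Mul(Add(-13398, Mul(I, Pow(367, Rational(1, 2)))), Rational(1, 2865)) = Add(Rational(-4466, 955), Mul(Rational(1, 2865), I, Pow(367, Rational(1, 2))))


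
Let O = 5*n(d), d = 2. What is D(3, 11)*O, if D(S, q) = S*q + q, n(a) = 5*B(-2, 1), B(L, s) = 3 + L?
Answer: 1100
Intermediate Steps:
n(a) = 5 (n(a) = 5*(3 - 2) = 5*1 = 5)
D(S, q) = q + S*q
O = 25 (O = 5*5 = 25)
D(3, 11)*O = (11*(1 + 3))*25 = (11*4)*25 = 44*25 = 1100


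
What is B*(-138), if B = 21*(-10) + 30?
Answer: 24840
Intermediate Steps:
B = -180 (B = -210 + 30 = -180)
B*(-138) = -180*(-138) = 24840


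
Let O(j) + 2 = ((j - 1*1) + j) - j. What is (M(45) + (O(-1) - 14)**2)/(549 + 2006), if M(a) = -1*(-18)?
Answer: 342/2555 ≈ 0.13386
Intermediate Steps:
M(a) = 18
O(j) = -3 + j (O(j) = -2 + (((j - 1*1) + j) - j) = -2 + (((j - 1) + j) - j) = -2 + (((-1 + j) + j) - j) = -2 + ((-1 + 2*j) - j) = -2 + (-1 + j) = -3 + j)
(M(45) + (O(-1) - 14)**2)/(549 + 2006) = (18 + ((-3 - 1) - 14)**2)/(549 + 2006) = (18 + (-4 - 14)**2)/2555 = (18 + (-18)**2)*(1/2555) = (18 + 324)*(1/2555) = 342*(1/2555) = 342/2555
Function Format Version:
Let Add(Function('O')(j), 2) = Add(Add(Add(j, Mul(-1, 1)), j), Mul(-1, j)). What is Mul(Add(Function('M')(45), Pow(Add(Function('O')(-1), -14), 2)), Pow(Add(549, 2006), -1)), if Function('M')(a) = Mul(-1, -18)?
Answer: Rational(342, 2555) ≈ 0.13386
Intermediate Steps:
Function('M')(a) = 18
Function('O')(j) = Add(-3, j) (Function('O')(j) = Add(-2, Add(Add(Add(j, Mul(-1, 1)), j), Mul(-1, j))) = Add(-2, Add(Add(Add(j, -1), j), Mul(-1, j))) = Add(-2, Add(Add(Add(-1, j), j), Mul(-1, j))) = Add(-2, Add(Add(-1, Mul(2, j)), Mul(-1, j))) = Add(-2, Add(-1, j)) = Add(-3, j))
Mul(Add(Function('M')(45), Pow(Add(Function('O')(-1), -14), 2)), Pow(Add(549, 2006), -1)) = Mul(Add(18, Pow(Add(Add(-3, -1), -14), 2)), Pow(Add(549, 2006), -1)) = Mul(Add(18, Pow(Add(-4, -14), 2)), Pow(2555, -1)) = Mul(Add(18, Pow(-18, 2)), Rational(1, 2555)) = Mul(Add(18, 324), Rational(1, 2555)) = Mul(342, Rational(1, 2555)) = Rational(342, 2555)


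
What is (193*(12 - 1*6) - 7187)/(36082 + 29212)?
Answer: -6029/65294 ≈ -0.092336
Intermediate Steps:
(193*(12 - 1*6) - 7187)/(36082 + 29212) = (193*(12 - 6) - 7187)/65294 = (193*6 - 7187)*(1/65294) = (1158 - 7187)*(1/65294) = -6029*1/65294 = -6029/65294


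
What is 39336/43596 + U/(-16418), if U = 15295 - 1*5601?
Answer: 9299951/29823297 ≈ 0.31184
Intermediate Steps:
U = 9694 (U = 15295 - 5601 = 9694)
39336/43596 + U/(-16418) = 39336/43596 + 9694/(-16418) = 39336*(1/43596) + 9694*(-1/16418) = 3278/3633 - 4847/8209 = 9299951/29823297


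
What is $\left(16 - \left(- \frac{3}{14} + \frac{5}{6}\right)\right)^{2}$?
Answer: $\frac{104329}{441} \approx 236.57$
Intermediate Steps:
$\left(16 - \left(- \frac{3}{14} + \frac{5}{6}\right)\right)^{2} = \left(16 - \frac{13}{21}\right)^{2} = \left(\frac{323}{21}\right)^{2} = \frac{104329}{441}$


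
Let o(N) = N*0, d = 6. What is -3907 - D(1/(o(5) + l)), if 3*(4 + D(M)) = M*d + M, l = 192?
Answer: -2248135/576 ≈ -3903.0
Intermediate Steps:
o(N) = 0
D(M) = -4 + 7*M/3 (D(M) = -4 + (M*6 + M)/3 = -4 + (6*M + M)/3 = -4 + (7*M)/3 = -4 + 7*M/3)
-3907 - D(1/(o(5) + l)) = -3907 - (-4 + 7/(3*(0 + 192))) = -3907 - (-4 + (7/3)/192) = -3907 - (-4 + (7/3)*(1/192)) = -3907 - (-4 + 7/576) = -3907 - 1*(-2297/576) = -3907 + 2297/576 = -2248135/576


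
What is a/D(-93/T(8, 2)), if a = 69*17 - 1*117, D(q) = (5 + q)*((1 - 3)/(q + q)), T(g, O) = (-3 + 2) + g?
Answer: -49104/29 ≈ -1693.2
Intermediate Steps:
T(g, O) = -1 + g
D(q) = -(5 + q)/q (D(q) = (5 + q)*(-2*1/(2*q)) = (5 + q)*(-1/q) = -(5 + q)/q)
a = 1056 (a = 1173 - 117 = 1056)
a/D(-93/T(8, 2)) = 1056/(((-5 - (-93)/(-1 + 8))/((-93/(-1 + 8))))) = 1056/(((-5 - (-93)/7)/((-93/7)))) = 1056/(((-5 - (-93)/7)/((-93*⅐)))) = 1056/(((-5 - 1*(-93/7))/(-93/7))) = 1056/((-7*(-5 + 93/7)/93)) = 1056/((-7/93*58/7)) = 1056/(-58/93) = 1056*(-93/58) = -49104/29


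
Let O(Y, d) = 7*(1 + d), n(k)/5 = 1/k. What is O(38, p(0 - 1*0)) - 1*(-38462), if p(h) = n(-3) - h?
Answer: 115372/3 ≈ 38457.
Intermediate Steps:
n(k) = 5/k
p(h) = -5/3 - h (p(h) = 5/(-3) - h = 5*(-1/3) - h = -5/3 - h)
O(Y, d) = 7 + 7*d
O(38, p(0 - 1*0)) - 1*(-38462) = (7 + 7*(-5/3 - (0 - 1*0))) - 1*(-38462) = (7 + 7*(-5/3 - (0 + 0))) + 38462 = (7 + 7*(-5/3 - 1*0)) + 38462 = (7 + 7*(-5/3 + 0)) + 38462 = (7 + 7*(-5/3)) + 38462 = (7 - 35/3) + 38462 = -14/3 + 38462 = 115372/3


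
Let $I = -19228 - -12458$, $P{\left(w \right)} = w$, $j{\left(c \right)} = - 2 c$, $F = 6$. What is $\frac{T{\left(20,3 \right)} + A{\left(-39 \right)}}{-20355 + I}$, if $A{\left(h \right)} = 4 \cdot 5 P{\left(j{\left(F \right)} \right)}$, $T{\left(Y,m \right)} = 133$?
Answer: $\frac{107}{27125} \approx 0.0039447$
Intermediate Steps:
$A{\left(h \right)} = -240$ ($A{\left(h \right)} = 4 \cdot 5 \left(\left(-2\right) 6\right) = 20 \left(-12\right) = -240$)
$I = -6770$ ($I = -19228 + 12458 = -6770$)
$\frac{T{\left(20,3 \right)} + A{\left(-39 \right)}}{-20355 + I} = \frac{133 - 240}{-20355 - 6770} = - \frac{107}{-27125} = \left(-107\right) \left(- \frac{1}{27125}\right) = \frac{107}{27125}$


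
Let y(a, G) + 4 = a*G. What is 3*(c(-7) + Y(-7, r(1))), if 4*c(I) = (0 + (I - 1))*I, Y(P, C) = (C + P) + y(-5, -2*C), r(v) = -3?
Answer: -90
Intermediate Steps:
y(a, G) = -4 + G*a (y(a, G) = -4 + a*G = -4 + G*a)
Y(P, C) = -4 + P + 11*C (Y(P, C) = (C + P) + (-4 - 2*C*(-5)) = (C + P) + (-4 + 10*C) = -4 + P + 11*C)
c(I) = I*(-1 + I)/4 (c(I) = ((0 + (I - 1))*I)/4 = ((0 + (-1 + I))*I)/4 = ((-1 + I)*I)/4 = (I*(-1 + I))/4 = I*(-1 + I)/4)
3*(c(-7) + Y(-7, r(1))) = 3*((¼)*(-7)*(-1 - 7) + (-4 - 7 + 11*(-3))) = 3*((¼)*(-7)*(-8) + (-4 - 7 - 33)) = 3*(14 - 44) = 3*(-30) = -90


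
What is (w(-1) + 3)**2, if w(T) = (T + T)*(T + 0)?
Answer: 25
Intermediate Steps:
w(T) = 2*T**2 (w(T) = (2*T)*T = 2*T**2)
(w(-1) + 3)**2 = (2*(-1)**2 + 3)**2 = (2*1 + 3)**2 = (2 + 3)**2 = 5**2 = 25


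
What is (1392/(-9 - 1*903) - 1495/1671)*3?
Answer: -76864/10583 ≈ -7.2630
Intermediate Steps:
(1392/(-9 - 1*903) - 1495/1671)*3 = (1392/(-9 - 903) - 1495*1/1671)*3 = (1392/(-912) - 1495/1671)*3 = (1392*(-1/912) - 1495/1671)*3 = (-29/19 - 1495/1671)*3 = -76864/31749*3 = -76864/10583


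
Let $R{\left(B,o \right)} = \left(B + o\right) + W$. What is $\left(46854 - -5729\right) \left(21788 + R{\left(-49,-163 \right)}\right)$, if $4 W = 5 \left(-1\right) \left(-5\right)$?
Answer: $\frac{4539437807}{4} \approx 1.1349 \cdot 10^{9}$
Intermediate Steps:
$W = \frac{25}{4}$ ($W = \frac{5 \left(-1\right) \left(-5\right)}{4} = \frac{\left(-5\right) \left(-5\right)}{4} = \frac{1}{4} \cdot 25 = \frac{25}{4} \approx 6.25$)
$R{\left(B,o \right)} = \frac{25}{4} + B + o$ ($R{\left(B,o \right)} = \left(B + o\right) + \frac{25}{4} = \frac{25}{4} + B + o$)
$\left(46854 - -5729\right) \left(21788 + R{\left(-49,-163 \right)}\right) = \left(46854 - -5729\right) \left(21788 - \frac{823}{4}\right) = \left(46854 + \left(-3127 + 8856\right)\right) \left(21788 - \frac{823}{4}\right) = \left(46854 + 5729\right) \frac{86329}{4} = 52583 \cdot \frac{86329}{4} = \frac{4539437807}{4}$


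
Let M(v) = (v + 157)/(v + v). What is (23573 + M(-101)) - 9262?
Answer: 1445383/101 ≈ 14311.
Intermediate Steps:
M(v) = (157 + v)/(2*v) (M(v) = (157 + v)/((2*v)) = (157 + v)*(1/(2*v)) = (157 + v)/(2*v))
(23573 + M(-101)) - 9262 = (23573 + (½)*(157 - 101)/(-101)) - 9262 = (23573 + (½)*(-1/101)*56) - 9262 = (23573 - 28/101) - 9262 = 2380845/101 - 9262 = 1445383/101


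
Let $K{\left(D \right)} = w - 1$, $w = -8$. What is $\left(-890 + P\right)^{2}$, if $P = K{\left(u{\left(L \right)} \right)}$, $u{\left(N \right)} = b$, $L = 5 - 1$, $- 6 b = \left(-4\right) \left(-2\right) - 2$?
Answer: $808201$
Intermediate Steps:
$b = -1$ ($b = - \frac{\left(-4\right) \left(-2\right) - 2}{6} = - \frac{8 - 2}{6} = \left(- \frac{1}{6}\right) 6 = -1$)
$L = 4$ ($L = 5 - 1 = 4$)
$u{\left(N \right)} = -1$
$K{\left(D \right)} = -9$ ($K{\left(D \right)} = -8 - 1 = -9$)
$P = -9$
$\left(-890 + P\right)^{2} = \left(-890 - 9\right)^{2} = \left(-899\right)^{2} = 808201$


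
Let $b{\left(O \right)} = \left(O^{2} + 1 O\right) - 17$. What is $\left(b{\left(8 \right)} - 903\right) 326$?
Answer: $-276448$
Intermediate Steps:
$b{\left(O \right)} = -17 + O + O^{2}$ ($b{\left(O \right)} = \left(O^{2} + O\right) - 17 = \left(O + O^{2}\right) - 17 = -17 + O + O^{2}$)
$\left(b{\left(8 \right)} - 903\right) 326 = \left(\left(-17 + 8 + 8^{2}\right) - 903\right) 326 = \left(\left(-17 + 8 + 64\right) - 903\right) 326 = \left(55 - 903\right) 326 = \left(-848\right) 326 = -276448$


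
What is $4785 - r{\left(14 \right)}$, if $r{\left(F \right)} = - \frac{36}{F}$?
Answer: $\frac{33513}{7} \approx 4787.6$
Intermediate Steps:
$4785 - r{\left(14 \right)} = 4785 - - \frac{36}{14} = 4785 - \left(-36\right) \frac{1}{14} = 4785 - - \frac{18}{7} = 4785 + \frac{18}{7} = \frac{33513}{7}$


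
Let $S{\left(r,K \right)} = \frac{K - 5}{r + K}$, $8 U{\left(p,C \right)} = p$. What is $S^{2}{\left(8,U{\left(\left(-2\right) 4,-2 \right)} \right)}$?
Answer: $\frac{36}{49} \approx 0.73469$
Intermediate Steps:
$U{\left(p,C \right)} = \frac{p}{8}$
$S{\left(r,K \right)} = \frac{-5 + K}{K + r}$
$S^{2}{\left(8,U{\left(\left(-2\right) 4,-2 \right)} \right)} = \left(\frac{-5 + \frac{\left(-2\right) 4}{8}}{\frac{\left(-2\right) 4}{8} + 8}\right)^{2} = \left(\frac{-5 + \frac{1}{8} \left(-8\right)}{\frac{1}{8} \left(-8\right) + 8}\right)^{2} = \left(\frac{-5 - 1}{-1 + 8}\right)^{2} = \left(\frac{1}{7} \left(-6\right)\right)^{2} = \left(- \frac{6}{7}\right)^{2} = \frac{36}{49}$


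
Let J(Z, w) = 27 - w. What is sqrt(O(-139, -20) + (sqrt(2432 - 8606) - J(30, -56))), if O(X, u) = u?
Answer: sqrt(-103 + 21*I*sqrt(14)) ≈ 3.6434 + 10.783*I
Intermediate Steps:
sqrt(O(-139, -20) + (sqrt(2432 - 8606) - J(30, -56))) = sqrt(-20 + (sqrt(2432 - 8606) - (27 - 1*(-56)))) = sqrt(-20 + (sqrt(-6174) - (27 + 56))) = sqrt(-20 + (21*I*sqrt(14) - 1*83)) = sqrt(-20 + (21*I*sqrt(14) - 83)) = sqrt(-20 + (-83 + 21*I*sqrt(14))) = sqrt(-103 + 21*I*sqrt(14))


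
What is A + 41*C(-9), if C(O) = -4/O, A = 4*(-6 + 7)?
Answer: 200/9 ≈ 22.222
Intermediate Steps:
A = 4 (A = 4*1 = 4)
A + 41*C(-9) = 4 + 41*(-4/(-9)) = 4 + 41*(-4*(-⅑)) = 4 + 41*(4/9) = 4 + 164/9 = 200/9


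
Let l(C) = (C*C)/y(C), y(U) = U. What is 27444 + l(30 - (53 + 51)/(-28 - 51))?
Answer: 2170550/79 ≈ 27475.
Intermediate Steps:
l(C) = C (l(C) = (C*C)/C = C**2/C = C)
27444 + l(30 - (53 + 51)/(-28 - 51)) = 27444 + (30 - (53 + 51)/(-28 - 51)) = 27444 + (30 - 104/(-79)) = 27444 + (30 - 104*(-1)/79) = 27444 + (30 - 1*(-104/79)) = 27444 + (30 + 104/79) = 27444 + 2474/79 = 2170550/79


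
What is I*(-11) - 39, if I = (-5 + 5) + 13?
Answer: -182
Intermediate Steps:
I = 13 (I = 0 + 13 = 13)
I*(-11) - 39 = 13*(-11) - 39 = -143 - 39 = -182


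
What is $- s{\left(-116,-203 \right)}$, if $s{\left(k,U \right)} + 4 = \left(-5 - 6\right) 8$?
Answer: $92$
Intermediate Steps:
$s{\left(k,U \right)} = -92$ ($s{\left(k,U \right)} = -4 + \left(-5 - 6\right) 8 = -4 - 88 = -92$)
$- s{\left(-116,-203 \right)} = \left(-1\right) \left(-92\right) = 92$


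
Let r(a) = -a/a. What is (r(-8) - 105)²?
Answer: 11236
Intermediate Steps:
r(a) = -1 (r(a) = -1*1 = -1)
(r(-8) - 105)² = (-1 - 105)² = (-106)² = 11236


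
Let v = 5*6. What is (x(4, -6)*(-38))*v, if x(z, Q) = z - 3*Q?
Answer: -25080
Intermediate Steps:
v = 30
(x(4, -6)*(-38))*v = ((4 - 3*(-6))*(-38))*30 = ((4 + 18)*(-38))*30 = (22*(-38))*30 = -836*30 = -25080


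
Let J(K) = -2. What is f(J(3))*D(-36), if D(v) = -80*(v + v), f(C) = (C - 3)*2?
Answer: -57600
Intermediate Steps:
f(C) = -6 + 2*C (f(C) = (-3 + C)*2 = -6 + 2*C)
D(v) = -160*v
f(J(3))*D(-36) = (-6 + 2*(-2))*(-160*(-36)) = (-6 - 4)*5760 = -10*5760 = -57600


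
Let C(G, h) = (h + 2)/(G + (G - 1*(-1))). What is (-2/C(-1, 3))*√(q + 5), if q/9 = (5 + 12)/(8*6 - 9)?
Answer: 4*√377/65 ≈ 1.1949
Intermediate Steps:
C(G, h) = (2 + h)/(1 + 2*G) (C(G, h) = (2 + h)/(G + (G + 1)) = (2 + h)/(G + (1 + G)) = (2 + h)/(1 + 2*G))
q = 51/13 (q = 9*((5 + 12)/(8*6 - 9)) = 9*(17/(48 - 9)) = 9*(17/39) = 51/13 ≈ 3.9231)
(-2/C(-1, 3))*√(q + 5) = (-2*(1 + 2*(-1))/(2 + 3))*√(51/13 + 5) = (-2/(5/(1 - 2)))*√(116/13) = (-2/(5/(-1)))*(2*√377/13) = (-2/((-1*5)))*(2*√377/13) = (-2/(-5))*(2*√377/13) = (-2*(-⅕))*(2*√377/13) = 2*(2*√377/13)/5 = 4*√377/65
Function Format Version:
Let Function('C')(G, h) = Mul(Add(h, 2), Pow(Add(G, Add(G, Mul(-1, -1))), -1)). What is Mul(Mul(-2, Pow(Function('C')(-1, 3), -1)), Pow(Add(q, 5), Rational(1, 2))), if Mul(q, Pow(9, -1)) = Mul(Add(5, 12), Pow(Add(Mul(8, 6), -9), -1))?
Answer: Mul(Rational(4, 65), Pow(377, Rational(1, 2))) ≈ 1.1949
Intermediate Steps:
Function('C')(G, h) = Mul(Pow(Add(1, Mul(2, G)), -1), Add(2, h)) (Function('C')(G, h) = Mul(Add(2, h), Pow(Add(G, Add(G, 1)), -1)) = Mul(Add(2, h), Pow(Add(G, Add(1, G)), -1)) = Mul(Add(2, h), Pow(Add(1, Mul(2, G)), -1)) = Mul(Pow(Add(1, Mul(2, G)), -1), Add(2, h)))
q = Rational(51, 13) (q = Mul(9, Mul(Add(5, 12), Pow(Add(Mul(8, 6), -9), -1))) = Mul(9, Mul(17, Pow(Add(48, -9), -1))) = Mul(9, Mul(17, Pow(39, -1))) = Mul(9, Mul(17, Rational(1, 39))) = Mul(9, Rational(17, 39)) = Rational(51, 13) ≈ 3.9231)
Mul(Mul(-2, Pow(Function('C')(-1, 3), -1)), Pow(Add(q, 5), Rational(1, 2))) = Mul(Mul(-2, Pow(Mul(Pow(Add(1, Mul(2, -1)), -1), Add(2, 3)), -1)), Pow(Add(Rational(51, 13), 5), Rational(1, 2))) = Mul(Mul(-2, Pow(Mul(Pow(Add(1, -2), -1), 5), -1)), Pow(Rational(116, 13), Rational(1, 2))) = Mul(Mul(-2, Pow(Mul(Pow(-1, -1), 5), -1)), Mul(Rational(2, 13), Pow(377, Rational(1, 2)))) = Mul(Mul(-2, Pow(Mul(-1, 5), -1)), Mul(Rational(2, 13), Pow(377, Rational(1, 2)))) = Mul(Mul(-2, Pow(-5, -1)), Mul(Rational(2, 13), Pow(377, Rational(1, 2)))) = Mul(Mul(-2, Rational(-1, 5)), Mul(Rational(2, 13), Pow(377, Rational(1, 2)))) = Mul(Rational(2, 5), Mul(Rational(2, 13), Pow(377, Rational(1, 2)))) = Mul(Rational(4, 65), Pow(377, Rational(1, 2)))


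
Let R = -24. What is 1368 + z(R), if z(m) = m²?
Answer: 1944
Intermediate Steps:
1368 + z(R) = 1368 + (-24)² = 1368 + 576 = 1944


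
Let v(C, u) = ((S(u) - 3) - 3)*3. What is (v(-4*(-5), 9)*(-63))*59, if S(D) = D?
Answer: -33453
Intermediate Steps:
v(C, u) = -18 + 3*u (v(C, u) = ((u - 3) - 3)*3 = ((-3 + u) - 3)*3 = (-6 + u)*3 = -18 + 3*u)
(v(-4*(-5), 9)*(-63))*59 = ((-18 + 3*9)*(-63))*59 = ((-18 + 27)*(-63))*59 = (9*(-63))*59 = -567*59 = -33453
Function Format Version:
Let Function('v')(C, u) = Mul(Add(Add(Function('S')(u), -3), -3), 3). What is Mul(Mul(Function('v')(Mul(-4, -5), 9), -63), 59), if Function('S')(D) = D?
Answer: -33453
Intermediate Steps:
Function('v')(C, u) = Add(-18, Mul(3, u)) (Function('v')(C, u) = Mul(Add(Add(u, -3), -3), 3) = Mul(Add(Add(-3, u), -3), 3) = Mul(Add(-6, u), 3) = Add(-18, Mul(3, u)))
Mul(Mul(Function('v')(Mul(-4, -5), 9), -63), 59) = Mul(Mul(Add(-18, Mul(3, 9)), -63), 59) = Mul(Mul(Add(-18, 27), -63), 59) = Mul(Mul(9, -63), 59) = Mul(-567, 59) = -33453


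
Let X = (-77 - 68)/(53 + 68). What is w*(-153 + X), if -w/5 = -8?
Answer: -746320/121 ≈ -6167.9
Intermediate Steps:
X = -145/121 ≈ -1.1983
w = 40 (w = -5*(-8) = 40)
w*(-153 + X) = 40*(-153 - 145/121) = 40*(-18658/121) = -746320/121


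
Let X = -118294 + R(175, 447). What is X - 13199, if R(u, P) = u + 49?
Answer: -131269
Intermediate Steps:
R(u, P) = 49 + u
X = -118070 (X = -118294 + (49 + 175) = -118294 + 224 = -118070)
X - 13199 = -118070 - 13199 = -131269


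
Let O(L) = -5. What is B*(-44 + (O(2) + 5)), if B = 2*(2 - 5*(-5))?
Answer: -2376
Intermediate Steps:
B = 54 (B = 2*(2 + 25) = 2*27 = 54)
B*(-44 + (O(2) + 5)) = 54*(-44 + (-5 + 5)) = 54*(-44 + 0) = 54*(-44) = -2376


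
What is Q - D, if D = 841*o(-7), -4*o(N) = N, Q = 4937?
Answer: 13861/4 ≈ 3465.3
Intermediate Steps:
o(N) = -N/4
D = 5887/4 (D = 841*(-1/4*(-7)) = 841*(7/4) = 5887/4 ≈ 1471.8)
Q - D = 4937 - 1*5887/4 = 4937 - 5887/4 = 13861/4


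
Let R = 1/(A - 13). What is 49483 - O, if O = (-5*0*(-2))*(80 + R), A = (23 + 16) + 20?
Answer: 49483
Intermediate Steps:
A = 59 (A = 39 + 20 = 59)
R = 1/46 (R = 1/(59 - 13) = 1/46 ≈ 0.021739)
O = 0 (O = (-5*0*(-2))*(80 + 1/46) = (0*(-2))*(3681/46) = 0*(3681/46) = 0)
49483 - O = 49483 - 1*0 = 49483 + 0 = 49483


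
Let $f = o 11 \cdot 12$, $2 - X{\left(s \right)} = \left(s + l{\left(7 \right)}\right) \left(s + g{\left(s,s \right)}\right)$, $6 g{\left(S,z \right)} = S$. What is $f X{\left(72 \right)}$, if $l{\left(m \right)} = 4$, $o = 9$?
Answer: $-7581816$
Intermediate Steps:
$g{\left(S,z \right)} = \frac{S}{6}$
$X{\left(s \right)} = 2 - \frac{7 s \left(4 + s\right)}{6}$ ($X{\left(s \right)} = 2 - \left(s + 4\right) \left(s + \frac{s}{6}\right) = 2 - \left(4 + s\right) \frac{7 s}{6} = 2 - \frac{7 s \left(4 + s\right)}{6}$)
$f = 1188$ ($f = 9 \cdot 11 \cdot 12 = 99 \cdot 12 = 1188$)
$f X{\left(72 \right)} = 1188 \left(2 - 336 - \frac{7 \cdot 72^{2}}{6}\right) = 1188 \left(2 - 336 - 6048\right) = 1188 \left(-6382\right) = -7581816$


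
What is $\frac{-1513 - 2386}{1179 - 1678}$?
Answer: $\frac{3899}{499} \approx 7.8136$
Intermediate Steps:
$\frac{-1513 - 2386}{1179 - 1678} = \frac{-1513 - 2386}{-499} = \left(-3899\right) \left(- \frac{1}{499}\right) = \frac{3899}{499}$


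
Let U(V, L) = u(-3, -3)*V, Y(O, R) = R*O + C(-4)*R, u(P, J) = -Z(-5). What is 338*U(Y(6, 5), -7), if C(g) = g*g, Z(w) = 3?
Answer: -111540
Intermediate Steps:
C(g) = g**2
u(P, J) = -3 (u(P, J) = -1*3 = -3)
Y(O, R) = 16*R + O*R (Y(O, R) = R*O + (-4)**2*R = O*R + 16*R = 16*R + O*R)
U(V, L) = -3*V
338*U(Y(6, 5), -7) = 338*(-15*(16 + 6)) = 338*(-15*22) = 338*(-3*110) = 338*(-330) = -111540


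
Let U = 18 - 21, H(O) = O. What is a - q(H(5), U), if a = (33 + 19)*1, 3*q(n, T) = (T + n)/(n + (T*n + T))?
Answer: 2030/39 ≈ 52.051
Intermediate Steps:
U = -3
q(n, T) = (T + n)/(3*(T + n + T*n)) (q(n, T) = ((T + n)/(n + (T*n + T)))/3 = ((T + n)/(n + (T + T*n)))/3 = ((T + n)/(T + n + T*n))/3 = (T + n)/(3*(T + n + T*n)))
a = 52 (a = 52*1 = 52)
a - q(H(5), U) = 52 - ((1/3)*(-3) + (1/3)*5)/(-3 + 5 - 3*5) = 52 - (-1 + 5/3)/(-3 + 5 - 15) = 52 - 2/((-13)*3) = 52 - (-1)*2/(13*3) = 52 - 1*(-2/39) = 52 + 2/39 = 2030/39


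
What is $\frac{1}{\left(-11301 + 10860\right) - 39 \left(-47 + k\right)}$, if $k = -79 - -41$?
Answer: $\frac{1}{2874} \approx 0.00034795$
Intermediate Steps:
$k = -38$ ($k = -79 + 41 = -38$)
$\frac{1}{\left(-11301 + 10860\right) - 39 \left(-47 + k\right)} = \frac{1}{\left(-11301 + 10860\right) - 39 \left(-47 - 38\right)} = \frac{1}{-441 - -3315} = \frac{1}{-441 + 3315} = \frac{1}{2874}$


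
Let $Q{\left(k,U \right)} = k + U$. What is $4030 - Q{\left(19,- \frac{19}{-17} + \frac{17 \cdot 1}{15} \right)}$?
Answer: $\frac{1022231}{255} \approx 4008.8$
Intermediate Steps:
$Q{\left(k,U \right)} = U + k$
$4030 - Q{\left(19,- \frac{19}{-17} + \frac{17 \cdot 1}{15} \right)} = 4030 - \left(\left(- \frac{19}{-17} + \frac{17 \cdot 1}{15}\right) + 19\right) = 4030 - \left(\left(\left(-19\right) \left(- \frac{1}{17}\right) + 17 \cdot \frac{1}{15}\right) + 19\right) = 4030 - \left(\left(\frac{19}{17} + \frac{17}{15}\right) + 19\right) = 4030 - \left(\frac{574}{255} + 19\right) = 4030 - \frac{5419}{255} = \frac{1022231}{255}$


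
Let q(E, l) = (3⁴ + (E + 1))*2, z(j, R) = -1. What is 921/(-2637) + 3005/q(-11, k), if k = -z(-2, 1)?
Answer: 2597801/124818 ≈ 20.813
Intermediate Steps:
k = 1 (k = -1*(-1) = 1)
q(E, l) = 164 + 2*E (q(E, l) = (81 + (1 + E))*2 = (82 + E)*2 = 164 + 2*E)
921/(-2637) + 3005/q(-11, k) = 921/(-2637) + 3005/(164 + 2*(-11)) = 921*(-1/2637) + 3005/(164 - 22) = -307/879 + 3005/142 = 2597801/124818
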